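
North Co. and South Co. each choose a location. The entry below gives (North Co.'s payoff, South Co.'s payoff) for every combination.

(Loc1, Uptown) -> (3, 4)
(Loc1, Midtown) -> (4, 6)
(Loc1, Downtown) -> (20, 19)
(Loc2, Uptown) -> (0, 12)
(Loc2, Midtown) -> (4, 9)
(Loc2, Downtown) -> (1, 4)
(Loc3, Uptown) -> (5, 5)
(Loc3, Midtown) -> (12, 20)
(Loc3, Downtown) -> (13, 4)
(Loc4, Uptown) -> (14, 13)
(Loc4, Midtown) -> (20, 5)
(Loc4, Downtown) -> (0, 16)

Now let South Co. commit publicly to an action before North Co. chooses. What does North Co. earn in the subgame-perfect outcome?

Work backward from North Co.'s decision.
- Uptown → North Co. plays Loc4 (best of 3, 0, 5, 14); South Co. gets 13.
- Midtown → North Co. plays Loc4 (best of 4, 4, 12, 20); South Co. gets 5.
- Downtown → North Co. plays Loc1 (best of 20, 1, 13, 0); South Co. gets 19.
Maximizing over 13, 5, 19, South Co. chooses Downtown. Subgame-perfect outcome: (Loc1, Downtown) with payoffs (20, 19).

20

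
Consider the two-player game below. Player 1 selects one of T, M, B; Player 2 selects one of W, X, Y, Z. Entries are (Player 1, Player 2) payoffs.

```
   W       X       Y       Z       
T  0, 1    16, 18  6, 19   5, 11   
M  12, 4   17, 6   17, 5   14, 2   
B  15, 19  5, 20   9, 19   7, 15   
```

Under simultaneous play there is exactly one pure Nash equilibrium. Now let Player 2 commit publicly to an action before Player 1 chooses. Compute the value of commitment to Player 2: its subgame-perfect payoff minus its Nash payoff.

Work backward from Player 1's decision.
- W → Player 1 plays B (best of 0, 12, 15); Player 2 gets 19.
- X → Player 1 plays M (best of 16, 17, 5); Player 2 gets 6.
- Y → Player 1 plays M (best of 6, 17, 9); Player 2 gets 5.
- Z → Player 1 plays M (best of 5, 14, 7); Player 2 gets 2.
Maximizing over 19, 6, 5, 2, Player 2 chooses W. Subgame-perfect outcome: (B, W) with payoffs (15, 19).
For the simultaneous game, intersect best replies.
Player 1's best replies: W→B; X→M; Y→M; Z→M.
Player 2's best replies: T→Y; M→X; B→X.
Only (M, X) has each player best-responding; Nash payoffs (17, 6).
Player 2's commitment gain: 19 − 6 = 13.

13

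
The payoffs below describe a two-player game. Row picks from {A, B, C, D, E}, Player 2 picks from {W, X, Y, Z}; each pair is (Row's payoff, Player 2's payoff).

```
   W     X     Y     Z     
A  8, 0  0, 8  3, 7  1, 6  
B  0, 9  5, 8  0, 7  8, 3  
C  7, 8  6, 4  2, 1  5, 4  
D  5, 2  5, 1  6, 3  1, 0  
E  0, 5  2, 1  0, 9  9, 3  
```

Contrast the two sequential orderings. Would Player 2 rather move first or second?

If Row leads: Player 2's best replies are A→X, B→W, C→W, D→Y, E→Y; Row's induced payoffs 0, 0, 7, 6, 0; outcome (C, W), payoffs (7, 8).
If Player 2 leads: Row's best replies are W→A, X→C, Y→D, Z→E; Player 2's induced payoffs 0, 4, 3, 3; outcome (C, X), payoffs (6, 4).
Player 2 gets 4 moving first and 8 moving second, so Player 2 prefers to move second.

second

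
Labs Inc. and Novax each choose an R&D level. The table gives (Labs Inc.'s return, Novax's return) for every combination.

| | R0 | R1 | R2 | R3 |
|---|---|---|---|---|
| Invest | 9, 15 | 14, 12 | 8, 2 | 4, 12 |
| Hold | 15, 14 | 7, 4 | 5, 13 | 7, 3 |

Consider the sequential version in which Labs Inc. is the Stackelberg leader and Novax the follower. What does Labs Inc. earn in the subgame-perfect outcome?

15

Solve by backward induction (Labs Inc. leads).
- Invest → Novax plays R0 (best of 15, 12, 2, 12); Labs Inc. gets 9.
- Hold → Novax plays R0 (best of 14, 4, 13, 3); Labs Inc. gets 15.
Maximizing over 9, 15, Labs Inc. chooses Hold. Subgame-perfect outcome: (Hold, R0) with payoffs (15, 14).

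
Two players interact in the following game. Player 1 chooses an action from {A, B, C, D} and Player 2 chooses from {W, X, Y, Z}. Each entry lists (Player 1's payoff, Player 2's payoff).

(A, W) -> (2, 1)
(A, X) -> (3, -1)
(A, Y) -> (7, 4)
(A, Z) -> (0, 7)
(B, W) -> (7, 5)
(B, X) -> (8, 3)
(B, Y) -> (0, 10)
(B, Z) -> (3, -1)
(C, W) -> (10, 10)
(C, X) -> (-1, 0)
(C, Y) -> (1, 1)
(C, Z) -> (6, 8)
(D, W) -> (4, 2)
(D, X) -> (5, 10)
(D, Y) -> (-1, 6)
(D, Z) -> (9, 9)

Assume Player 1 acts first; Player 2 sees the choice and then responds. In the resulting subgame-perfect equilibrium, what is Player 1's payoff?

Player 2 best-responds to each possible Player 1 move:
- A: BR = Z, leader payoff 0.
- B: BR = Y, leader payoff 0.
- C: BR = W, leader payoff 10.
- D: BR = X, leader payoff 5.
Maximizing over 0, 0, 10, 5, Player 1 chooses C. Subgame-perfect outcome: (C, W) with payoffs (10, 10).

10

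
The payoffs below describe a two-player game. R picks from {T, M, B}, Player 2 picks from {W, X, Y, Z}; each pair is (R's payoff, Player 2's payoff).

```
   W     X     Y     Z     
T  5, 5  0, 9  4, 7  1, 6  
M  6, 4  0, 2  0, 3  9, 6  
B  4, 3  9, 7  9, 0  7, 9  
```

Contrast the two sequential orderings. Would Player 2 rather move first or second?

If R leads: Player 2's best replies are T→X, M→Z, B→Z; R's induced payoffs 0, 9, 7; outcome (M, Z), payoffs (9, 6).
If Player 2 leads: R's best replies are W→M, X→B, Y→B, Z→M; Player 2's induced payoffs 4, 7, 0, 6; outcome (B, X), payoffs (9, 7).
Player 2 gets 7 moving first and 6 moving second, so Player 2 prefers to move first.

first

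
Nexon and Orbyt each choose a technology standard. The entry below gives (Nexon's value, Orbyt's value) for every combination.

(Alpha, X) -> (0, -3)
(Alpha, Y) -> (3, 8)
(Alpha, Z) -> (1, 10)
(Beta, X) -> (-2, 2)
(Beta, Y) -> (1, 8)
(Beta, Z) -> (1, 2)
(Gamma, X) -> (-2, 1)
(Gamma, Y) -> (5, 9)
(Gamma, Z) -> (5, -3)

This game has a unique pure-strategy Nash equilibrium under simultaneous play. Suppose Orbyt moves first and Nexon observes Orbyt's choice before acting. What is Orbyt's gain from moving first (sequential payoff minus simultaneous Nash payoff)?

Solve by backward induction (Orbyt leads).
- X: BR = Alpha, leader payoff -3.
- Y: BR = Gamma, leader payoff 9.
- Z: BR = Gamma, leader payoff -3.
Maximizing over -3, 9, -3, Orbyt chooses Y. Subgame-perfect outcome: (Gamma, Y) with payoffs (5, 9).
For the simultaneous game, intersect best replies.
Nexon's best replies: X→Alpha; Y→Gamma; Z→Gamma.
Orbyt's best replies: Alpha→Z; Beta→Y; Gamma→Y.
Only (Gamma, Y) has each player best-responding; Nash payoffs (5, 9).
Orbyt's commitment gain: 9 − 9 = 0.

0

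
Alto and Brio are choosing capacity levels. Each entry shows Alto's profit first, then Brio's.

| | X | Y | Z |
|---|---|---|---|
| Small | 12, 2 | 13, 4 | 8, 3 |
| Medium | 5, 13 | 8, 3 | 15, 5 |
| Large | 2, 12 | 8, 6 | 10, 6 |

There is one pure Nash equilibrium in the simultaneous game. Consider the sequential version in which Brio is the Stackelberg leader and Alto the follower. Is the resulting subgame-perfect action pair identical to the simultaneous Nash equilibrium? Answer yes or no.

no

Solve by backward induction (Brio leads).
- X: BR = Small, leader payoff 2.
- Y: BR = Small, leader payoff 4.
- Z: BR = Medium, leader payoff 5.
Maximizing over 2, 4, 5, Brio chooses Z. Subgame-perfect outcome: (Medium, Z) with payoffs (15, 5).
Under simultaneous play:
Alto's best replies: X→Small; Y→Small; Z→Medium.
Brio's best replies: Small→Y; Medium→X; Large→X.
The unique mutual best reply is (Small, Y), giving (13, 4).
Sequential outcome (Medium, Z) differs from the Nash profile (Small, Y).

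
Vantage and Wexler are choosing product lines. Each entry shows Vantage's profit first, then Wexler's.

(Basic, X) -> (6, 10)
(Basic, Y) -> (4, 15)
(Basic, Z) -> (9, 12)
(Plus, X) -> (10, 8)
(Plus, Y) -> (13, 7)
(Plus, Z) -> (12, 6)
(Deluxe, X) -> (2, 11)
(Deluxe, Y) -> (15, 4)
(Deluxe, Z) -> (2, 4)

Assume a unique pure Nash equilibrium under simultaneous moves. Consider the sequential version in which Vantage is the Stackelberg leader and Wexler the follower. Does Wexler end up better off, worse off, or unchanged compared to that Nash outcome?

unchanged

Wexler best-responds to each possible Vantage move:
- Basic: BR = Y, leader payoff 4.
- Plus: BR = X, leader payoff 10.
- Deluxe: BR = X, leader payoff 2.
Maximizing over 4, 10, 2, Vantage chooses Plus. Subgame-perfect outcome: (Plus, X) with payoffs (10, 8).
Now find the simultaneous Nash equilibrium.
Vantage's best replies: X→Plus; Y→Deluxe; Z→Plus.
Wexler's best replies: Basic→Y; Plus→X; Deluxe→X.
The unique mutual best reply is (Plus, X), giving (10, 8).
Wexler earns 8 sequentially versus 8 at the Nash outcome: unchanged.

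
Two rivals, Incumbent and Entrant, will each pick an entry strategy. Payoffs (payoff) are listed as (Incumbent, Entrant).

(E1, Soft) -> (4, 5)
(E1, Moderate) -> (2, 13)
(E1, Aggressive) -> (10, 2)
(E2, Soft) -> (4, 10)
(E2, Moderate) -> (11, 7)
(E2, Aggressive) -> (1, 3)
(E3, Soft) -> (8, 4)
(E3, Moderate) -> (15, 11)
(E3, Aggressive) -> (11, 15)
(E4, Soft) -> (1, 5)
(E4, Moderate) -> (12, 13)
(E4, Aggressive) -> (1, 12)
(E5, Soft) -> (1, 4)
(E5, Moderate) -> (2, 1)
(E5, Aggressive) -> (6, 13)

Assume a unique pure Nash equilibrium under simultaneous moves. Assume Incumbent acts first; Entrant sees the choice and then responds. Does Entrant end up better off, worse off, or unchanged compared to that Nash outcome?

worse off

Work backward from Entrant's decision.
- E1 → Entrant plays Moderate (best of 5, 13, 2); Incumbent gets 2.
- E2 → Entrant plays Soft (best of 10, 7, 3); Incumbent gets 4.
- E3 → Entrant plays Aggressive (best of 4, 11, 15); Incumbent gets 11.
- E4 → Entrant plays Moderate (best of 5, 13, 12); Incumbent gets 12.
- E5 → Entrant plays Aggressive (best of 4, 1, 13); Incumbent gets 6.
Among 2, 4, 11, 12, 6, the best is 12 at E4. Subgame-perfect outcome: (E4, Moderate) with payoffs (12, 13).
Now find the simultaneous Nash equilibrium.
Incumbent's best replies: Soft→E3; Moderate→E3; Aggressive→E3.
Entrant's best replies: E1→Moderate; E2→Soft; E3→Aggressive; E4→Moderate; E5→Aggressive.
The unique mutual best reply is (E3, Aggressive), giving (11, 15).
Entrant earns 13 sequentially versus 15 at the Nash outcome: worse off.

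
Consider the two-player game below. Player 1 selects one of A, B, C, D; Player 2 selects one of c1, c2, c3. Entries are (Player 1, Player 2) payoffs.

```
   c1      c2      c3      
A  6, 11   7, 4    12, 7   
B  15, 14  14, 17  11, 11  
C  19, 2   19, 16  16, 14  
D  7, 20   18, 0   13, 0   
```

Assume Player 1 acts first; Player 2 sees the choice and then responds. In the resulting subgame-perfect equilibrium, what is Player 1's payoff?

19

Backward induction with Player 1 moving first.
- A → Player 2 plays c1 (best of 11, 4, 7); Player 1 gets 6.
- B → Player 2 plays c2 (best of 14, 17, 11); Player 1 gets 14.
- C → Player 2 plays c2 (best of 2, 16, 14); Player 1 gets 19.
- D → Player 2 plays c1 (best of 20, 0, 0); Player 1 gets 7.
Maximizing over 6, 14, 19, 7, Player 1 chooses C. Subgame-perfect outcome: (C, c2) with payoffs (19, 16).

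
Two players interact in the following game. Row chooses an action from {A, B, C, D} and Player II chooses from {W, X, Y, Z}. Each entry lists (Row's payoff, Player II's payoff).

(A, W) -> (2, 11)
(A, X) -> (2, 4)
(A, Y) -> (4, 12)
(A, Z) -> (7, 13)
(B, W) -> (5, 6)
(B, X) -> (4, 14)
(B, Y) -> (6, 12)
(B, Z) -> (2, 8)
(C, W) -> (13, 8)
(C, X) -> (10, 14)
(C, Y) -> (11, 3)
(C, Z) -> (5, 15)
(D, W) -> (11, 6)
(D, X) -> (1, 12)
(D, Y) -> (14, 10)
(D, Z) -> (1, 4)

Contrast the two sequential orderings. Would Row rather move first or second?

second

If Row leads: Player II's best replies are A→Z, B→X, C→Z, D→X; Row's induced payoffs 7, 4, 5, 1; outcome (A, Z), payoffs (7, 13).
If Player II leads: Row's best replies are W→C, X→C, Y→D, Z→A; Player II's induced payoffs 8, 14, 10, 13; outcome (C, X), payoffs (10, 14).
Row gets 7 moving first and 10 moving second, so Row prefers to move second.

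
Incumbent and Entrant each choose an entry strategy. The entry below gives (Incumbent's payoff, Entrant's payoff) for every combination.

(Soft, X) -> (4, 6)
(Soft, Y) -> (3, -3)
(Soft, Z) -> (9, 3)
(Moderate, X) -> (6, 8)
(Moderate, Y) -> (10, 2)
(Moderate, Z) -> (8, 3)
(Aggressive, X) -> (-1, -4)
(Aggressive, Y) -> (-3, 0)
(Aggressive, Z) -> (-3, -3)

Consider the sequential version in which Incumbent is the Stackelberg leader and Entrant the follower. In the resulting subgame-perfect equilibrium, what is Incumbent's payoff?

6

Solve by backward induction (Incumbent leads).
- Soft: BR = X, leader payoff 4.
- Moderate: BR = X, leader payoff 6.
- Aggressive: BR = Y, leader payoff -3.
Maximizing over 4, 6, -3, Incumbent chooses Moderate. Subgame-perfect outcome: (Moderate, X) with payoffs (6, 8).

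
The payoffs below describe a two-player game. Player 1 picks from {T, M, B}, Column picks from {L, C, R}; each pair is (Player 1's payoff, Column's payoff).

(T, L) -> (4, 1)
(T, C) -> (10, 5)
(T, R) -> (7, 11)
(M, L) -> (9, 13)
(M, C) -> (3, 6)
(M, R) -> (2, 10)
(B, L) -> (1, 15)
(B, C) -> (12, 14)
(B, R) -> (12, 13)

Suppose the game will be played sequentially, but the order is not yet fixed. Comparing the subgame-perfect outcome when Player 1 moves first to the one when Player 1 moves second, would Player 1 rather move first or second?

second

If Player 1 leads: Column's best replies are T→R, M→L, B→L; Player 1's induced payoffs 7, 9, 1; outcome (M, L), payoffs (9, 13).
If Column leads: Player 1's best replies are L→M, C→B, R→B; Column's induced payoffs 13, 14, 13; outcome (B, C), payoffs (12, 14).
Player 1 gets 9 moving first and 12 moving second, so Player 1 prefers to move second.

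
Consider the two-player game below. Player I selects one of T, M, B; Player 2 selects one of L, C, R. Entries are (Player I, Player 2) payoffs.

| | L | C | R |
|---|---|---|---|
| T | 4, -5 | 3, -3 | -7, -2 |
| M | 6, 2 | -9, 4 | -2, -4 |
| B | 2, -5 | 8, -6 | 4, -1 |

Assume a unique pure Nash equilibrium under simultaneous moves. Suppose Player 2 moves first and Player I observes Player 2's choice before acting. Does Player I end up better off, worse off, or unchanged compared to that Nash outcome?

Work backward from Player I's decision.
- L: BR = M, leader payoff 2.
- C: BR = B, leader payoff -6.
- R: BR = B, leader payoff -1.
Maximizing over 2, -6, -1, Player 2 chooses L. Subgame-perfect outcome: (M, L) with payoffs (6, 2).
For the simultaneous game, intersect best replies.
Player I's best replies: L→M; C→B; R→B.
Player 2's best replies: T→R; M→C; B→R.
The unique mutual best reply is (B, R), giving (4, -1).
Player I earns 6 sequentially versus 4 at the Nash outcome: better off.

better off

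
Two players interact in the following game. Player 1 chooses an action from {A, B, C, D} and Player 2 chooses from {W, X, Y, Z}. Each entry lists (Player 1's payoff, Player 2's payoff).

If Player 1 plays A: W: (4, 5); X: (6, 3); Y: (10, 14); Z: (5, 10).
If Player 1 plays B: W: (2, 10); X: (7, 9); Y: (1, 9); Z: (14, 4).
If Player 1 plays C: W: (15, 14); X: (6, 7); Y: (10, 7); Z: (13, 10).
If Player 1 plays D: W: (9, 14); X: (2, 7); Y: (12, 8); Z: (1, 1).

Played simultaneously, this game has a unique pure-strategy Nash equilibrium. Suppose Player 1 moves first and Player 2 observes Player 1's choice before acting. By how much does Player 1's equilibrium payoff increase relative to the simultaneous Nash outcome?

0

Solve by backward induction (Player 1 leads).
- A → Player 2 plays Y (best of 5, 3, 14, 10); Player 1 gets 10.
- B → Player 2 plays W (best of 10, 9, 9, 4); Player 1 gets 2.
- C → Player 2 plays W (best of 14, 7, 7, 10); Player 1 gets 15.
- D → Player 2 plays W (best of 14, 7, 8, 1); Player 1 gets 9.
Maximizing over 10, 2, 15, 9, Player 1 chooses C. Subgame-perfect outcome: (C, W) with payoffs (15, 14).
For the simultaneous game, intersect best replies.
Player 1's best replies: W→C; X→B; Y→D; Z→B.
Player 2's best replies: A→Y; B→W; C→W; D→W.
Only (C, W) has each player best-responding; Nash payoffs (15, 14).
Player 1's commitment gain: 15 − 15 = 0.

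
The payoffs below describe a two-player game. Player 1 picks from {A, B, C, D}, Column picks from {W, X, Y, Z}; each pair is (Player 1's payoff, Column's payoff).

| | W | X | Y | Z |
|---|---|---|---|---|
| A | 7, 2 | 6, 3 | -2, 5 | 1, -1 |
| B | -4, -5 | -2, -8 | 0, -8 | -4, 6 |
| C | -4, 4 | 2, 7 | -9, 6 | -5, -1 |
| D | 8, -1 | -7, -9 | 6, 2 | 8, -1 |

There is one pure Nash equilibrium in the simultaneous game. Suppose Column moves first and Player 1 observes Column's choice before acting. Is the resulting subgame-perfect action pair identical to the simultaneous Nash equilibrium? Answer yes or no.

no

Solve by backward induction (Column leads).
- W → Player 1 plays D (best of 7, -4, -4, 8); Column gets -1.
- X → Player 1 plays A (best of 6, -2, 2, -7); Column gets 3.
- Y → Player 1 plays D (best of -2, 0, -9, 6); Column gets 2.
- Z → Player 1 plays D (best of 1, -4, -5, 8); Column gets -1.
Column's induced payoffs are -1, 3, 2, -1, so Column commits to X. Subgame-perfect outcome: (A, X) with payoffs (6, 3).
Now find the simultaneous Nash equilibrium.
Player 1's best replies: W→D; X→A; Y→D; Z→D.
Column's best replies: A→Y; B→Z; C→X; D→Y.
The unique mutual best reply is (D, Y), giving (6, 2).
Sequential outcome (A, X) differs from the Nash profile (D, Y).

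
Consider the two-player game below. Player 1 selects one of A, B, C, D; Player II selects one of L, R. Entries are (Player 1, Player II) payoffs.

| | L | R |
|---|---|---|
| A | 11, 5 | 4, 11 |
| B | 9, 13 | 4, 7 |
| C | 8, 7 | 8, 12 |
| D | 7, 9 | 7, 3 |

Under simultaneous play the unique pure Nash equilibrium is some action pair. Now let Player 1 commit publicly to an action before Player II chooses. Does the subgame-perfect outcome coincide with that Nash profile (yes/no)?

Solve by backward induction (Player 1 leads).
- A: BR = R, leader payoff 4.
- B: BR = L, leader payoff 9.
- C: BR = R, leader payoff 8.
- D: BR = L, leader payoff 7.
Maximizing over 4, 9, 8, 7, Player 1 chooses B. Subgame-perfect outcome: (B, L) with payoffs (9, 13).
Under simultaneous play:
Player 1's best replies: L→A; R→C.
Player II's best replies: A→R; B→L; C→R; D→L.
The unique mutual best reply is (C, R), giving (8, 12).
Sequential outcome (B, L) differs from the Nash profile (C, R).

no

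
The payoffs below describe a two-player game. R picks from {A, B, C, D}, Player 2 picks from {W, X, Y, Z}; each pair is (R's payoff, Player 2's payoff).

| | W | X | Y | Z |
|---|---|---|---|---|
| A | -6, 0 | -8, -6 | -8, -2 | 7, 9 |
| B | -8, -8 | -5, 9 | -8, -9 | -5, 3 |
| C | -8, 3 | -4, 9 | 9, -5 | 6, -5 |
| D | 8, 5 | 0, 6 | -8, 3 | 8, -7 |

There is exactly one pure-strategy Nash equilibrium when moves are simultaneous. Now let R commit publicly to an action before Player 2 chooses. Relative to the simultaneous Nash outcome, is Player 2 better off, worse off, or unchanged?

Solve by backward induction (R leads).
- A: Player 2 compares 0, -6, -2, 9 and picks Z; R would get 7.
- B: Player 2 compares -8, 9, -9, 3 and picks X; R would get -5.
- C: Player 2 compares 3, 9, -5, -5 and picks X; R would get -4.
- D: Player 2 compares 5, 6, 3, -7 and picks X; R would get 0.
Among 7, -5, -4, 0, the best is 7 at A. Subgame-perfect outcome: (A, Z) with payoffs (7, 9).
For the simultaneous game, intersect best replies.
R's best replies: W→D; X→D; Y→C; Z→D.
Player 2's best replies: A→Z; B→X; C→X; D→X.
Only (D, X) has each player best-responding; Nash payoffs (0, 6).
Player 2 earns 9 sequentially versus 6 at the Nash outcome: better off.

better off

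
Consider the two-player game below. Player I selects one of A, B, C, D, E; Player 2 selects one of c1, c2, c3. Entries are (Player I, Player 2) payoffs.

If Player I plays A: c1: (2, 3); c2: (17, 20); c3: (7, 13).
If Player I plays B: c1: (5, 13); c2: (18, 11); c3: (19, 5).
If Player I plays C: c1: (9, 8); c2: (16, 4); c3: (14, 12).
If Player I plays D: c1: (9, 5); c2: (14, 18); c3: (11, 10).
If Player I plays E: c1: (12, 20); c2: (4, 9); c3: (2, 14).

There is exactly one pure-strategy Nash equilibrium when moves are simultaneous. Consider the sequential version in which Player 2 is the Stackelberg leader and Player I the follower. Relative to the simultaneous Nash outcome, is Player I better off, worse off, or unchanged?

Solve by backward induction (Player 2 leads).
- c1 → Player I plays E (best of 2, 5, 9, 9, 12); Player 2 gets 20.
- c2 → Player I plays B (best of 17, 18, 16, 14, 4); Player 2 gets 11.
- c3 → Player I plays B (best of 7, 19, 14, 11, 2); Player 2 gets 5.
Among 20, 11, 5, the best is 20 at c1. Subgame-perfect outcome: (E, c1) with payoffs (12, 20).
Under simultaneous play:
Player I's best replies: c1→E; c2→B; c3→B.
Player 2's best replies: A→c2; B→c1; C→c3; D→c2; E→c1.
The unique mutual best reply is (E, c1), giving (12, 20).
Player I earns 12 sequentially versus 12 at the Nash outcome: unchanged.

unchanged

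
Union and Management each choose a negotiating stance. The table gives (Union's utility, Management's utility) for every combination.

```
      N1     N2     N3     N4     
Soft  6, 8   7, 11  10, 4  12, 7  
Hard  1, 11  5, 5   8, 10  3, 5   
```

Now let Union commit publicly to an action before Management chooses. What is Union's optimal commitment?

Backward induction with Union moving first.
- Soft → Management plays N2 (best of 8, 11, 4, 7); Union gets 7.
- Hard → Management plays N1 (best of 11, 5, 10, 5); Union gets 1.
Union's induced payoffs are 7, 1, so Union commits to Soft. Subgame-perfect outcome: (Soft, N2) with payoffs (7, 11).

Soft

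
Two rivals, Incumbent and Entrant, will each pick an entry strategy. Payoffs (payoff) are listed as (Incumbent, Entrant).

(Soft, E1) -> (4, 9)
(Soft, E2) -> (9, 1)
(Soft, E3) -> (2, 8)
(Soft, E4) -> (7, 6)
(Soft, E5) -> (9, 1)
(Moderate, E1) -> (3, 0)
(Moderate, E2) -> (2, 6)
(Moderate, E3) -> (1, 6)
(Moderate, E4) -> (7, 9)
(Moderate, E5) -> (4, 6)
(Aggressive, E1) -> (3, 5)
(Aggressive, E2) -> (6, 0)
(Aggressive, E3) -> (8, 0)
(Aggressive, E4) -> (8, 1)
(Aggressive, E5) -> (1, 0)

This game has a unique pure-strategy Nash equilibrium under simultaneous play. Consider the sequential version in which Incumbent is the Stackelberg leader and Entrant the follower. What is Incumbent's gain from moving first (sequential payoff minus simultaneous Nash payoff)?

3

Entrant best-responds to each possible Incumbent move:
- Soft: BR = E1, leader payoff 4.
- Moderate: BR = E4, leader payoff 7.
- Aggressive: BR = E1, leader payoff 3.
Among 4, 7, 3, the best is 7 at Moderate. Subgame-perfect outcome: (Moderate, E4) with payoffs (7, 9).
Now find the simultaneous Nash equilibrium.
Incumbent's best replies: E1→Soft; E2→Soft; E3→Aggressive; E4→Aggressive; E5→Soft.
Entrant's best replies: Soft→E1; Moderate→E4; Aggressive→E1.
The unique mutual best reply is (Soft, E1), giving (4, 9).
Incumbent's commitment gain: 7 − 4 = 3.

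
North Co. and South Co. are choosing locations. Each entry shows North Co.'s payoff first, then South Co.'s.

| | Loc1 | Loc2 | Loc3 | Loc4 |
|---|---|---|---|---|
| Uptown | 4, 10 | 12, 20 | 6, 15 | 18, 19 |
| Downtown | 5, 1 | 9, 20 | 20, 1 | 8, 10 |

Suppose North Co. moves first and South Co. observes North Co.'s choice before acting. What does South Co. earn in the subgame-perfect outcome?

Backward induction with North Co. moving first.
- Uptown: BR = Loc2, leader payoff 12.
- Downtown: BR = Loc2, leader payoff 9.
Among 12, 9, the best is 12 at Uptown. Subgame-perfect outcome: (Uptown, Loc2) with payoffs (12, 20).

20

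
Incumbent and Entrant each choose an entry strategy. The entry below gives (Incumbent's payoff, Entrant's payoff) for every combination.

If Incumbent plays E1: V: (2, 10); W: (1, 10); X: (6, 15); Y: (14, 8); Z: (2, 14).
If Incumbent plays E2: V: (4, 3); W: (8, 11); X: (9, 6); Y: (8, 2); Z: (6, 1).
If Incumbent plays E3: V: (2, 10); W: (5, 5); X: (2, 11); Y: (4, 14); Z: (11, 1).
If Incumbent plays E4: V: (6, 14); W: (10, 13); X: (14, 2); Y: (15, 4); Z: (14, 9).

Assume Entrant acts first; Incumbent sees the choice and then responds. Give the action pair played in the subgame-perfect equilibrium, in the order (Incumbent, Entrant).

Incumbent best-responds to each possible Entrant move:
- V: BR = E4, leader payoff 14.
- W: BR = E4, leader payoff 13.
- X: BR = E4, leader payoff 2.
- Y: BR = E4, leader payoff 4.
- Z: BR = E4, leader payoff 9.
Entrant's induced payoffs are 14, 13, 2, 4, 9, so Entrant commits to V. Subgame-perfect outcome: (E4, V) with payoffs (6, 14).

(E4, V)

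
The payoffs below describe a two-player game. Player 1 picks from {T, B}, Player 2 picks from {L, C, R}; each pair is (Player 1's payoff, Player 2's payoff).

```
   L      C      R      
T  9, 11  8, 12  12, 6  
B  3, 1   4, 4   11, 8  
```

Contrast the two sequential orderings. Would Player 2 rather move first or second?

first

If Player 1 leads: Player 2's best replies are T→C, B→R; Player 1's induced payoffs 8, 11; outcome (B, R), payoffs (11, 8).
If Player 2 leads: Player 1's best replies are L→T, C→T, R→T; Player 2's induced payoffs 11, 12, 6; outcome (T, C), payoffs (8, 12).
Player 2 gets 12 moving first and 8 moving second, so Player 2 prefers to move first.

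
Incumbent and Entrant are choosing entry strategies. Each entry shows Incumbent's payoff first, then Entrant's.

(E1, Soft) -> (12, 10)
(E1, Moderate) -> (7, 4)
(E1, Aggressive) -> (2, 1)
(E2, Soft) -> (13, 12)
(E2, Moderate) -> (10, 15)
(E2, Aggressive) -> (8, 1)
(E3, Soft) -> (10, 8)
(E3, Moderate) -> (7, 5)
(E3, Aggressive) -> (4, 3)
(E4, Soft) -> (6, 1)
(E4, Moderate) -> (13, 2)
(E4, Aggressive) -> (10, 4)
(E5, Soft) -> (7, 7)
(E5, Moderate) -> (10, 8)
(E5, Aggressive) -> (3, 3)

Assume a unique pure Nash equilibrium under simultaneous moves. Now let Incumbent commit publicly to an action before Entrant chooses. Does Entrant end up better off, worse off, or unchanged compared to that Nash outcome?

Solve by backward induction (Incumbent leads).
- E1 → Entrant plays Soft (best of 10, 4, 1); Incumbent gets 12.
- E2 → Entrant plays Moderate (best of 12, 15, 1); Incumbent gets 10.
- E3 → Entrant plays Soft (best of 8, 5, 3); Incumbent gets 10.
- E4 → Entrant plays Aggressive (best of 1, 2, 4); Incumbent gets 10.
- E5 → Entrant plays Moderate (best of 7, 8, 3); Incumbent gets 10.
Maximizing over 12, 10, 10, 10, 10, Incumbent chooses E1. Subgame-perfect outcome: (E1, Soft) with payoffs (12, 10).
For the simultaneous game, intersect best replies.
Incumbent's best replies: Soft→E2; Moderate→E4; Aggressive→E4.
Entrant's best replies: E1→Soft; E2→Moderate; E3→Soft; E4→Aggressive; E5→Moderate.
Only (E4, Aggressive) has each player best-responding; Nash payoffs (10, 4).
Entrant earns 10 sequentially versus 4 at the Nash outcome: better off.

better off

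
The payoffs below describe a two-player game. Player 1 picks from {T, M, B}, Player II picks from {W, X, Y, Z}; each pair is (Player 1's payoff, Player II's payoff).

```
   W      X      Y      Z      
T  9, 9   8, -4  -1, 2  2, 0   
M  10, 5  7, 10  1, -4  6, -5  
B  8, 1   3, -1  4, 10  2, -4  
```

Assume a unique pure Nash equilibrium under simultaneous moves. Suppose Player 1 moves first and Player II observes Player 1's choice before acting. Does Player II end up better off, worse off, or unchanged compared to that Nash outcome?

Backward induction with Player 1 moving first.
- T: Player II compares 9, -4, 2, 0 and picks W; Player 1 would get 9.
- M: Player II compares 5, 10, -4, -5 and picks X; Player 1 would get 7.
- B: Player II compares 1, -1, 10, -4 and picks Y; Player 1 would get 4.
Player 1's induced payoffs are 9, 7, 4, so Player 1 commits to T. Subgame-perfect outcome: (T, W) with payoffs (9, 9).
Under simultaneous play:
Player 1's best replies: W→M; X→T; Y→B; Z→M.
Player II's best replies: T→W; M→X; B→Y.
Only (B, Y) has each player best-responding; Nash payoffs (4, 10).
Player II earns 9 sequentially versus 10 at the Nash outcome: worse off.

worse off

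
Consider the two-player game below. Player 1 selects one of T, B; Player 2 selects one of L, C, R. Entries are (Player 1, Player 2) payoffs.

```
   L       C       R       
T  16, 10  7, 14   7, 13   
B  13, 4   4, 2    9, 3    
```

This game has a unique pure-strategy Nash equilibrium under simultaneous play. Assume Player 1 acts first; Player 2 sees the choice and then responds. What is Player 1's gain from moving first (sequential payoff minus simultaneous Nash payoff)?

6

Work backward from Player 2's decision.
- T → Player 2 plays C (best of 10, 14, 13); Player 1 gets 7.
- B → Player 2 plays L (best of 4, 2, 3); Player 1 gets 13.
Player 1's induced payoffs are 7, 13, so Player 1 commits to B. Subgame-perfect outcome: (B, L) with payoffs (13, 4).
Now find the simultaneous Nash equilibrium.
Player 1's best replies: L→T; C→T; R→B.
Player 2's best replies: T→C; B→L.
Only (T, C) has each player best-responding; Nash payoffs (7, 14).
Player 1's commitment gain: 13 − 7 = 6.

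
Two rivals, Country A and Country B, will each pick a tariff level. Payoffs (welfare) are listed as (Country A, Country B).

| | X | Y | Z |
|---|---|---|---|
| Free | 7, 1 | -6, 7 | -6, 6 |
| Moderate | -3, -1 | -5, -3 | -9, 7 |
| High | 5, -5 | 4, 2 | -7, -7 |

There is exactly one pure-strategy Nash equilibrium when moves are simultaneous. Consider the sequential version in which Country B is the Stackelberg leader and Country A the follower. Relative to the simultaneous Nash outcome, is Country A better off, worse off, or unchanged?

Country A best-responds to each possible Country B move:
- X: Country A compares 7, -3, 5 and picks Free; Country B would get 1.
- Y: Country A compares -6, -5, 4 and picks High; Country B would get 2.
- Z: Country A compares -6, -9, -7 and picks Free; Country B would get 6.
Maximizing over 1, 2, 6, Country B chooses Z. Subgame-perfect outcome: (Free, Z) with payoffs (-6, 6).
Now find the simultaneous Nash equilibrium.
Country A's best replies: X→Free; Y→High; Z→Free.
Country B's best replies: Free→Y; Moderate→Z; High→Y.
The unique mutual best reply is (High, Y), giving (4, 2).
Country A earns -6 sequentially versus 4 at the Nash outcome: worse off.

worse off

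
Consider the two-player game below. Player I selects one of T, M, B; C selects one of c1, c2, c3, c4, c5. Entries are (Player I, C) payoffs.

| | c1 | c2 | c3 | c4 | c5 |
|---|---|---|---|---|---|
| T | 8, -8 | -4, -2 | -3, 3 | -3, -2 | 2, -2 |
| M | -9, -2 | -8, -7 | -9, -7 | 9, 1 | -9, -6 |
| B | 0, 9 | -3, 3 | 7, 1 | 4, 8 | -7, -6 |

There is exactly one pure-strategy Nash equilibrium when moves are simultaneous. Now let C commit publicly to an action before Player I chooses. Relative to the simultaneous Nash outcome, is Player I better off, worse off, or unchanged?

Work backward from Player I's decision.
- c1: BR = T, leader payoff -8.
- c2: BR = B, leader payoff 3.
- c3: BR = B, leader payoff 1.
- c4: BR = M, leader payoff 1.
- c5: BR = T, leader payoff -2.
Maximizing over -8, 3, 1, 1, -2, C chooses c2. Subgame-perfect outcome: (B, c2) with payoffs (-3, 3).
Now find the simultaneous Nash equilibrium.
Player I's best replies: c1→T; c2→B; c3→B; c4→M; c5→T.
C's best replies: T→c3; M→c4; B→c1.
Only (M, c4) has each player best-responding; Nash payoffs (9, 1).
Player I earns -3 sequentially versus 9 at the Nash outcome: worse off.

worse off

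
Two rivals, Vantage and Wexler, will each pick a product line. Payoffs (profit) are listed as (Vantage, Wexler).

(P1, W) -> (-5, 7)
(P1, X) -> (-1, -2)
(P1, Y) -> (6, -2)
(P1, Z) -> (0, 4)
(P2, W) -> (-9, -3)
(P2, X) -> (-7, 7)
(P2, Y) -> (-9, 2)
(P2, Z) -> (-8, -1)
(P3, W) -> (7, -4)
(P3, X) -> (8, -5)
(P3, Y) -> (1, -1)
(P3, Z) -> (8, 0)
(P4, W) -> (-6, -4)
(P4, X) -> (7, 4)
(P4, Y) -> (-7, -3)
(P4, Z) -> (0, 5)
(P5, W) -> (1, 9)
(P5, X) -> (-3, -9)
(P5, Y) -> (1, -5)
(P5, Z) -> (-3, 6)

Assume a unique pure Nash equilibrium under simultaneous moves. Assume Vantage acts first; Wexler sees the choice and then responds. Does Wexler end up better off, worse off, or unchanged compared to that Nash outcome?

unchanged

Work backward from Wexler's decision.
- P1 → Wexler plays W (best of 7, -2, -2, 4); Vantage gets -5.
- P2 → Wexler plays X (best of -3, 7, 2, -1); Vantage gets -7.
- P3 → Wexler plays Z (best of -4, -5, -1, 0); Vantage gets 8.
- P4 → Wexler plays Z (best of -4, 4, -3, 5); Vantage gets 0.
- P5 → Wexler plays W (best of 9, -9, -5, 6); Vantage gets 1.
Among -5, -7, 8, 0, 1, the best is 8 at P3. Subgame-perfect outcome: (P3, Z) with payoffs (8, 0).
Under simultaneous play:
Vantage's best replies: W→P3; X→P3; Y→P1; Z→P3.
Wexler's best replies: P1→W; P2→X; P3→Z; P4→Z; P5→W.
The unique mutual best reply is (P3, Z), giving (8, 0).
Wexler earns 0 sequentially versus 0 at the Nash outcome: unchanged.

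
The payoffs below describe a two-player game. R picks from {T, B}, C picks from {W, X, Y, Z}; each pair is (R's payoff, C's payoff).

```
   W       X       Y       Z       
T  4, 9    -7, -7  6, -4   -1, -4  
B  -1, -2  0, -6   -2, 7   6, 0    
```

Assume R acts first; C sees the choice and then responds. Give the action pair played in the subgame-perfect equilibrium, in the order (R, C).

(T, W)

Solve by backward induction (R leads).
- T → C plays W (best of 9, -7, -4, -4); R gets 4.
- B → C plays Y (best of -2, -6, 7, 0); R gets -2.
Maximizing over 4, -2, R chooses T. Subgame-perfect outcome: (T, W) with payoffs (4, 9).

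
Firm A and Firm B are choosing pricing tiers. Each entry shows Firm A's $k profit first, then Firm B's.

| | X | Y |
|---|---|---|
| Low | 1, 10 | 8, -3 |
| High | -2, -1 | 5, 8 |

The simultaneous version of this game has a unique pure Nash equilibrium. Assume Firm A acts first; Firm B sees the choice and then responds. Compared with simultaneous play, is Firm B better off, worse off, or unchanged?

Backward induction with Firm A moving first.
- Low: Firm B compares 10, -3 and picks X; Firm A would get 1.
- High: Firm B compares -1, 8 and picks Y; Firm A would get 5.
Firm A's induced payoffs are 1, 5, so Firm A commits to High. Subgame-perfect outcome: (High, Y) with payoffs (5, 8).
For the simultaneous game, intersect best replies.
Firm A's best replies: X→Low; Y→Low.
Firm B's best replies: Low→X; High→Y.
The unique mutual best reply is (Low, X), giving (1, 10).
Firm B earns 8 sequentially versus 10 at the Nash outcome: worse off.

worse off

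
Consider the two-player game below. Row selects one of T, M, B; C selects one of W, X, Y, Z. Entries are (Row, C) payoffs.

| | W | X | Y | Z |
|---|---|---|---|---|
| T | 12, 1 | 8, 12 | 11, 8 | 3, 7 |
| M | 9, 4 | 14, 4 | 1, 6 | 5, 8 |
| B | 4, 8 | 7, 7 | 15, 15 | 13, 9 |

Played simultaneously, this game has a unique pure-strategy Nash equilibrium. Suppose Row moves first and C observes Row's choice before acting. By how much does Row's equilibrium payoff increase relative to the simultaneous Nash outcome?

0

Backward induction with Row moving first.
- T: BR = X, leader payoff 8.
- M: BR = Z, leader payoff 5.
- B: BR = Y, leader payoff 15.
Among 8, 5, 15, the best is 15 at B. Subgame-perfect outcome: (B, Y) with payoffs (15, 15).
For the simultaneous game, intersect best replies.
Row's best replies: W→T; X→M; Y→B; Z→B.
C's best replies: T→X; M→Z; B→Y.
The unique mutual best reply is (B, Y), giving (15, 15).
Row's commitment gain: 15 − 15 = 0.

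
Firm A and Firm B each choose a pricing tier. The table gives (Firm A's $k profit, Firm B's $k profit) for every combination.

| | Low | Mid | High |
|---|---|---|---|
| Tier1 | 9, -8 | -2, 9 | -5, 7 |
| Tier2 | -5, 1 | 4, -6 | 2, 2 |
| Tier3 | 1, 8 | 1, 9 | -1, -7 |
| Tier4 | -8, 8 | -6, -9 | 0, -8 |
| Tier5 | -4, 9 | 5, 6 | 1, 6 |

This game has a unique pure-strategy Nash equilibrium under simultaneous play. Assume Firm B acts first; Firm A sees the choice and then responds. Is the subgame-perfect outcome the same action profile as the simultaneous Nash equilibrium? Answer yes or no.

Solve by backward induction (Firm B leads).
- Low → Firm A plays Tier1 (best of 9, -5, 1, -8, -4); Firm B gets -8.
- Mid → Firm A plays Tier5 (best of -2, 4, 1, -6, 5); Firm B gets 6.
- High → Firm A plays Tier2 (best of -5, 2, -1, 0, 1); Firm B gets 2.
Maximizing over -8, 6, 2, Firm B chooses Mid. Subgame-perfect outcome: (Tier5, Mid) with payoffs (5, 6).
Now find the simultaneous Nash equilibrium.
Firm A's best replies: Low→Tier1; Mid→Tier5; High→Tier2.
Firm B's best replies: Tier1→Mid; Tier2→High; Tier3→Mid; Tier4→Low; Tier5→Low.
The unique mutual best reply is (Tier2, High), giving (2, 2).
Sequential outcome (Tier5, Mid) differs from the Nash profile (Tier2, High).

no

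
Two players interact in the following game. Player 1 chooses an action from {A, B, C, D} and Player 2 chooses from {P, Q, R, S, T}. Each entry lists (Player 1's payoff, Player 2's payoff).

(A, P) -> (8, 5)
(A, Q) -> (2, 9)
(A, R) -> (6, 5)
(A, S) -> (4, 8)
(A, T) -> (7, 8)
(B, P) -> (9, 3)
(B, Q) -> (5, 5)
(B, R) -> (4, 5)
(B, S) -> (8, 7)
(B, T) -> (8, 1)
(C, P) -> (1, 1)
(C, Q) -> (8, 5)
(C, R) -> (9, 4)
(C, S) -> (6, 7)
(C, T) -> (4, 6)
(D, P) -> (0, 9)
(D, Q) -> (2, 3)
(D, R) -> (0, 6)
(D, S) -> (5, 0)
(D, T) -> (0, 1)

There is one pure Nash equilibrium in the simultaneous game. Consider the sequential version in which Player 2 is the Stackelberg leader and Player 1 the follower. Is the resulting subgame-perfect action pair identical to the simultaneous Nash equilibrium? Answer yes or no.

Player 1 best-responds to each possible Player 2 move:
- P → Player 1 plays B (best of 8, 9, 1, 0); Player 2 gets 3.
- Q → Player 1 plays C (best of 2, 5, 8, 2); Player 2 gets 5.
- R → Player 1 plays C (best of 6, 4, 9, 0); Player 2 gets 4.
- S → Player 1 plays B (best of 4, 8, 6, 5); Player 2 gets 7.
- T → Player 1 plays B (best of 7, 8, 4, 0); Player 2 gets 1.
Among 3, 5, 4, 7, 1, the best is 7 at S. Subgame-perfect outcome: (B, S) with payoffs (8, 7).
Under simultaneous play:
Player 1's best replies: P→B; Q→C; R→C; S→B; T→B.
Player 2's best replies: A→Q; B→S; C→S; D→P.
Only (B, S) has each player best-responding; Nash payoffs (8, 7).
Sequential outcome (B, S) coincides with the Nash profile (B, S).

yes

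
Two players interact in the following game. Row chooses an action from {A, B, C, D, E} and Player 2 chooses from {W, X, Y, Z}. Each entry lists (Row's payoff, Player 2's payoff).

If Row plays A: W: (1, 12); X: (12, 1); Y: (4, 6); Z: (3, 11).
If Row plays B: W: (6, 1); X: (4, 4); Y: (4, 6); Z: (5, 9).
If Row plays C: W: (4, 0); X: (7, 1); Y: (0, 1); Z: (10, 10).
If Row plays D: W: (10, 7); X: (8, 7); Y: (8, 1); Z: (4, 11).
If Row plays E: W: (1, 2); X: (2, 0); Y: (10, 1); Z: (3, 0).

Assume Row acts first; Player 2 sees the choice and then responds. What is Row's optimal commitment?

Work backward from Player 2's decision.
- A → Player 2 plays W (best of 12, 1, 6, 11); Row gets 1.
- B → Player 2 plays Z (best of 1, 4, 6, 9); Row gets 5.
- C → Player 2 plays Z (best of 0, 1, 1, 10); Row gets 10.
- D → Player 2 plays Z (best of 7, 7, 1, 11); Row gets 4.
- E → Player 2 plays W (best of 2, 0, 1, 0); Row gets 1.
Row's induced payoffs are 1, 5, 10, 4, 1, so Row commits to C. Subgame-perfect outcome: (C, Z) with payoffs (10, 10).

C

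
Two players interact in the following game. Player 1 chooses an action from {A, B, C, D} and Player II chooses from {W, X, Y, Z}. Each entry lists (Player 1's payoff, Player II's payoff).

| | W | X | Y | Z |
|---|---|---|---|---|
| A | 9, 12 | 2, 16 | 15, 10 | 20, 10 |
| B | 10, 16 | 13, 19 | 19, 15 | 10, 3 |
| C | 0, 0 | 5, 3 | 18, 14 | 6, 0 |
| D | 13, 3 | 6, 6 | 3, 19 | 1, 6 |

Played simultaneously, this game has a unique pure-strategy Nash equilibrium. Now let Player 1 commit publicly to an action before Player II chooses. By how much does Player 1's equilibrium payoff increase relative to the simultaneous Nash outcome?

Backward induction with Player 1 moving first.
- A: Player II compares 12, 16, 10, 10 and picks X; Player 1 would get 2.
- B: Player II compares 16, 19, 15, 3 and picks X; Player 1 would get 13.
- C: Player II compares 0, 3, 14, 0 and picks Y; Player 1 would get 18.
- D: Player II compares 3, 6, 19, 6 and picks Y; Player 1 would get 3.
Among 2, 13, 18, 3, the best is 18 at C. Subgame-perfect outcome: (C, Y) with payoffs (18, 14).
For the simultaneous game, intersect best replies.
Player 1's best replies: W→D; X→B; Y→B; Z→A.
Player II's best replies: A→X; B→X; C→Y; D→Y.
Only (B, X) has each player best-responding; Nash payoffs (13, 19).
Player 1's commitment gain: 18 − 13 = 5.

5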